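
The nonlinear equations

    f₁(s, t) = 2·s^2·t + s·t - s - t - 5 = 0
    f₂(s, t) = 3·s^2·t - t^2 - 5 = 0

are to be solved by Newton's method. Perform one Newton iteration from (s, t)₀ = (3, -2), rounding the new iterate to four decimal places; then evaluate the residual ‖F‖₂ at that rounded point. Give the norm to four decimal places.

At (3, -2): F = (-48.0000, -63.0000).
Jacobian J = [[4·s·t + t - 1, 2·s^2 + s - 1], [6·s·t, 3·s^2 - 2·t]].
At the point, J = [[-27.0000, 20.0000], [-36.0000, 31.0000]] (det J = -117.0000).
Solving J·Δ = −F gives Δ = (-1.9487, -0.2308).
Then the next iterate is (s, t)₁ = (1.0513, -2.2308).
Re-evaluating at (1.0513, -2.2308): F = (-11.096842, -17.373121), so ‖F‖₂ = 20.6147.

20.6147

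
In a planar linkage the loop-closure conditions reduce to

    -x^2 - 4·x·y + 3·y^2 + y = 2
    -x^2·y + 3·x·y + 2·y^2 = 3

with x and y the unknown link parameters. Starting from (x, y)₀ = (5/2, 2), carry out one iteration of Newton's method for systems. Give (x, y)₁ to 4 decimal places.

(1.0745, 0.5727)

At (5/2, 2): F = (-14.2500, 7.5000).
Jacobian J = [[-2·x - 4·y, -4·x + 6·y + 1], [-2·x·y + 3·y, -x^2 + 3·x + 4·y]].
At the point, J = [[-13.0000, 3.0000], [-4.0000, 9.2500]] (det J = -108.2500).
Solving J·Δ = −F gives Δ = (-1.4255, -1.4273).
Then the next iterate is (x, y)₁ = (1.0745, 0.5727).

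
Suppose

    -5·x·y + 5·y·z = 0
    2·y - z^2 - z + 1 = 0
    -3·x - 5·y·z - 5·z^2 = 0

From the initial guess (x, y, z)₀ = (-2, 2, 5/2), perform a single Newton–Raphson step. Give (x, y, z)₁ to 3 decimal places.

(-1.363, 0.747, 1.457)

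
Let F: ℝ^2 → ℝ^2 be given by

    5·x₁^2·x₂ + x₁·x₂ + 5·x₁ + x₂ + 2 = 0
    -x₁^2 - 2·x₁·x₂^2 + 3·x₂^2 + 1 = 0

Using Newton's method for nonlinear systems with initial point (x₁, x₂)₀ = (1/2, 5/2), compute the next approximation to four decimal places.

At (1/2, 5/2): F = (11.3750, 13.2500).
Jacobian J = [[10·x₁·x₂ + x₂ + 5, 5·x₁^2 + x₁ + 1], [-2·x₁ - 2·x₂^2, -4·x₁·x₂ + 6·x₂]].
At the point, J = [[20.0000, 2.7500], [-13.5000, 10.0000]] (det J = 237.1250).
Solving J·Δ = −F gives Δ = (-0.3260, -1.7652).
Then the next iterate is (x₁, x₂)₁ = (0.1740, 0.7348).

(0.1740, 0.7348)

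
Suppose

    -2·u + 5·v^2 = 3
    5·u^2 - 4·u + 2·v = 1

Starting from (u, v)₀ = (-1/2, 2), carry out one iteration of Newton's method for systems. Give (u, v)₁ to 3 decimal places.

At (-1/2, 2): F = (18.000, 6.250).
Jacobian J = [[-2, 10·v], [10·u - 4, 2]].
At the point, J = [[-2.000, 20.000], [-9.000, 2.000]] (det J = 176.000).
Solving J·Δ = −F gives Δ = (0.506, -0.849).
Then the next iterate is (u, v)₁ = (0.006, 1.151).

(0.006, 1.151)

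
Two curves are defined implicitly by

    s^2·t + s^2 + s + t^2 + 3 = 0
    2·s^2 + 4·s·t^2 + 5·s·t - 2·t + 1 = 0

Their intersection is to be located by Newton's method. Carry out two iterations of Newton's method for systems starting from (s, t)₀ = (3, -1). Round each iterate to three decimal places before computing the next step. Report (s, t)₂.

At (3, -1): F = (7.000, 18.000).
Jacobian J = [[2·s·t + 2·s + 1, s^2 + 2·t], [4·s + 4·t^2 + 5·t, 8·s·t + 5·s - 2]].
At the point, J = [[1.000, 7.000], [11.000, -11.000]] (det J = -88.000).
Solving J·Δ = −F gives Δ = (-2.307, -0.670).
Then the next iterate is (s, t)₁ = (0.693, -1.670).
Round to (0.693, -1.670) and repeat: F = (6.16013, 7.24478), J = [[0.07138, -2.85975], [5.57760, -7.79348]].
Δ = (1.773, 2.198), so (s, t)₂ = (2.466, 0.528).

(2.466, 0.528)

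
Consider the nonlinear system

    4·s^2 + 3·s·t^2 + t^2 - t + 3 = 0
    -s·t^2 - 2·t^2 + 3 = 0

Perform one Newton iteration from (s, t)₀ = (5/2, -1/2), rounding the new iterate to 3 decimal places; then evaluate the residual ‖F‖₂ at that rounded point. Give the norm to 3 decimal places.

9.961

At (5/2, -1/2): F = (30.625, 1.875).
Jacobian J = [[8·s + 3·t^2, 6·s·t + 2·t - 1], [-t^2, -2·s·t - 4·t]].
At the point, J = [[20.750, -9.500], [-0.250, 4.500]] (det J = 91.000).
Solving J·Δ = −F gives Δ = (-1.710, -0.512).
Then the next iterate is (s, t)₁ = (0.790, -1.012).
Re-evaluating at (0.790, -1.012): F = (9.95977, 0.14264), so ‖F‖₂ = 9.961.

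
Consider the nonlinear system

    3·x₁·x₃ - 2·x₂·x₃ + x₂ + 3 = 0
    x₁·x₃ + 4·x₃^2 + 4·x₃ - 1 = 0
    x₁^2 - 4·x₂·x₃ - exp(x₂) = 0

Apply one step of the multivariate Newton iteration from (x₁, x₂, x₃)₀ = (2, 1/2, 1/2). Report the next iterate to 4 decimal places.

(-1.6000, -3.0105, 0.3800)

At (2, 1/2, 1/2): F = (6.0000, 3.0000, 1.351279).
Jacobian J = [[3·x₃, -2·x₃ + 1, 3·x₁ - 2·x₂], [x₃, 0, x₁ + 8·x₃ + 4], [2·x₁, -4·x₃ - exp(x₂), -4·x₂]].
At the point, J = [[1.5000, 0.0000, 5.0000], [0.5000, 0.0000, 10.0000], [4.0000, -3.648721, -2.0000]] (det J = 45.609016).
Solving J·Δ = −F gives Δ = (-3.6000, -3.5105, -0.1200).
Then the next iterate is (x₁, x₂, x₃)₁ = (-1.6000, -3.0105, 0.3800).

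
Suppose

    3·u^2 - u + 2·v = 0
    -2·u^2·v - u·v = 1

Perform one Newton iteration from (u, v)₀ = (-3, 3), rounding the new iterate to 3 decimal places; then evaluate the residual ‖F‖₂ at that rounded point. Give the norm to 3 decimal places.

13.453

At (-3, 3): F = (36.000, -46.000).
Jacobian J = [[6·u - 1, 2], [-4·u·v - v, -2·u^2 - u]].
At the point, J = [[-19.000, 2.000], [33.000, -15.000]] (det J = 219.000).
Solving J·Δ = −F gives Δ = (2.046, 1.434).
Then the next iterate is (u, v)₁ = (-0.954, 4.434).
Re-evaluating at (-0.954, 4.434): F = (12.55235, -4.84087), so ‖F‖₂ = 13.453.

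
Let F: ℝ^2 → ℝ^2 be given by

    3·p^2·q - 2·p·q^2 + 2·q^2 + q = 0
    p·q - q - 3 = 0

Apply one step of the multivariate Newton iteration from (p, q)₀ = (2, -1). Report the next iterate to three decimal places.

At (2, -1): F = (-15.000, -4.000).
Jacobian J = [[6·p·q - 2·q^2, 3·p^2 - 4·p·q + 4·q + 1], [q, p - 1]].
At the point, J = [[-14.000, 17.000], [-1.000, 1.000]] (det J = 3.000).
Solving J·Δ = −F gives Δ = (-17.667, -13.667).
Then the next iterate is (p, q)₁ = (-15.667, -14.667).

(-15.667, -14.667)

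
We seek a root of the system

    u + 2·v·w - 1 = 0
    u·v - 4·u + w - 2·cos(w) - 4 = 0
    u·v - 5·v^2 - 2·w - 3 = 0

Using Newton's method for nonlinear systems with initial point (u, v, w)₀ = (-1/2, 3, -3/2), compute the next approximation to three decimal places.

At (-1/2, 3, -3/2): F = (-10.500, -5.14147, -46.500).
Jacobian J = [[1, 2·w, 2·v], [v - 4, u, 2·sin(w) + 1], [v, u - 10·v, -2]].
At the point, J = [[1.000, -3.000, 6.000], [-1.000, -0.500, -0.99499], [3.000, -30.500, -2.000]] (det J = 177.60772).
Solving J·Δ = −F gives Δ = (-5.639, -2.184, 1.598).
Then the next iterate is (u, v, w)₁ = (-6.139, 0.816, 0.098).

(-6.139, 0.816, 0.098)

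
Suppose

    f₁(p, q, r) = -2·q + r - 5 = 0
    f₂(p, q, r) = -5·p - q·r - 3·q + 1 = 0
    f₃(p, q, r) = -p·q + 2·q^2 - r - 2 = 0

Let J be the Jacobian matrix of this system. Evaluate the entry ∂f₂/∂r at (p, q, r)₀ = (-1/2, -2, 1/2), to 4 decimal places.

2.0000

∂f₂/∂r = -q.
At (-1/2, -2, 1/2) this is 2.0000.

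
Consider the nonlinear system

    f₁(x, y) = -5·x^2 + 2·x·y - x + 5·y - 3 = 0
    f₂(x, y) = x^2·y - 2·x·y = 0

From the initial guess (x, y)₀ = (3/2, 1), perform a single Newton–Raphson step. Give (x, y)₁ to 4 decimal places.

(-3.2250, -6.3000)

At (3/2, 1): F = (-7.7500, -0.7500).
Jacobian J = [[-10·x + 2·y - 1, 2·x + 5], [2·x·y - 2·y, x^2 - 2·x]].
At the point, J = [[-14.0000, 8.0000], [1.0000, -0.7500]] (det J = 2.5000).
Solving J·Δ = −F gives Δ = (-4.7250, -7.3000).
Then the next iterate is (x, y)₁ = (-3.2250, -6.3000).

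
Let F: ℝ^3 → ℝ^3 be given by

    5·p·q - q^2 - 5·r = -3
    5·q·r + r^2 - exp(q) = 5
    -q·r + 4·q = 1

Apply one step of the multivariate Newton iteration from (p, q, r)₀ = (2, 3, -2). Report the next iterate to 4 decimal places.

At (2, 3, -2): F = (34.0000, -51.085537, 17.0000).
Jacobian J = [[5·q, 5·p - 2·q, -5], [0, 5·r - exp(q), 5·q + 2·r], [0, -r + 4, -q]].
At the point, J = [[15.0000, 4.0000, -5.0000], [0.0000, -30.085537, 11.0000], [0.0000, 6.0000, -3.0000]] (det J = 363.849162).
Solving J·Δ = −F gives Δ = (0.1787, 1.3911, 8.4489).
Then the next iterate is (p, q, r)₁ = (2.1787, 4.3911, 6.4489).

(2.1787, 4.3911, 6.4489)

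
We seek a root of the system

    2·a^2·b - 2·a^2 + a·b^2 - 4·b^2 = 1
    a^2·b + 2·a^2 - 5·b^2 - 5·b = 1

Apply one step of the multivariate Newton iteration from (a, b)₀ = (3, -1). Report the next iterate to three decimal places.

At (3, -1): F = (-38.000, 8.000).
Jacobian J = [[4·a·b - 4·a + b^2, 2·a^2 + 2·a·b - 8·b], [2·a·b + 4·a, a^2 - 10·b - 5]].
At the point, J = [[-23.000, 20.000], [6.000, 14.000]] (det J = -442.000).
Solving J·Δ = −F gives Δ = (-1.566, 0.100).
Then the next iterate is (a, b)₁ = (1.434, -0.900).

(1.434, -0.900)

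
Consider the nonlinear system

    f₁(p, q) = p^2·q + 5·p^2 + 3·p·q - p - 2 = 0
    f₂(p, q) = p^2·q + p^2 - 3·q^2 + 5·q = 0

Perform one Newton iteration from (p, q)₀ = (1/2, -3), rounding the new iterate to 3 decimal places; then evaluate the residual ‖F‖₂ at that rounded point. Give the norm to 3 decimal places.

At (1/2, -3): F = (-6.500, -42.500).
Jacobian J = [[2·p·q + 10·p + 3·q - 1, p^2 + 3·p], [2·p·q + 2·p, p^2 - 6·q + 5]].
At the point, J = [[-8.000, 1.750], [-2.000, 23.250]] (det J = -182.500).
Solving J·Δ = −F gives Δ = (-0.421, 1.792).
Then the next iterate is (p, q)₁ = (0.079, -1.208).
Re-evaluating at (0.079, -1.208): F = (-2.34163, -10.41909), so ‖F‖₂ = 10.679.

10.679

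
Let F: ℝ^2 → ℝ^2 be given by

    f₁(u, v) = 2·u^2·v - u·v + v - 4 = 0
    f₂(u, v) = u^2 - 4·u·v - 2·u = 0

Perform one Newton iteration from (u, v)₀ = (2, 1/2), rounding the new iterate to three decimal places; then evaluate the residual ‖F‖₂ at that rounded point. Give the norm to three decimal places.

5.376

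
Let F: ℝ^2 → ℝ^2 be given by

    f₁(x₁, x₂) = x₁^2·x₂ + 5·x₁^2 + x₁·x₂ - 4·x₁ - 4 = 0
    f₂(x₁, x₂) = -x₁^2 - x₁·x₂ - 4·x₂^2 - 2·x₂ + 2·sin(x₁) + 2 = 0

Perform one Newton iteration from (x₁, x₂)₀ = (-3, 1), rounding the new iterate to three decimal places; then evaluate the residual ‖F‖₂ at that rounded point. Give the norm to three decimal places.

At (-3, 1): F = (59.000, -10.28224).
Jacobian J = [[2·x₁·x₂ + 10·x₁ + x₂ - 4, x₁^2 + x₁], [-2·x₁ - x₂ + 2·cos(x₁), -x₁ - 8·x₂ - 2]].
At the point, J = [[-39.000, 6.000], [3.02002, -7.000]] (det J = 254.87991).
Solving J·Δ = −F gives Δ = (1.378, -0.874).
Then the next iterate is (x₁, x₂)₁ = (-1.622, 0.126).
Re-evaluating at (-1.622, 0.126): F = (15.76954, -2.73939), so ‖F‖₂ = 16.006.

16.006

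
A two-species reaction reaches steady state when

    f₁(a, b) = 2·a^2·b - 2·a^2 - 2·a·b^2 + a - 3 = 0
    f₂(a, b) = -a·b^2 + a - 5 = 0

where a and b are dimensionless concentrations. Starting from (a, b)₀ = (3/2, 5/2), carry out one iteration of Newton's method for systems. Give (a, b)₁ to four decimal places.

At (3/2, 5/2): F = (-13.5000, -12.8750).
Jacobian J = [[4·a·b - 4·a - 2·b^2 + 1, 2·a^2 - 4·a·b], [-b^2 + 1, -2·a·b]].
At the point, J = [[-2.5000, -10.5000], [-5.2500, -7.5000]] (det J = -36.3750).
Solving J·Δ = −F gives Δ = (-0.9330, -1.0636).
Then the next iterate is (a, b)₁ = (0.5670, 1.4364).

(0.5670, 1.4364)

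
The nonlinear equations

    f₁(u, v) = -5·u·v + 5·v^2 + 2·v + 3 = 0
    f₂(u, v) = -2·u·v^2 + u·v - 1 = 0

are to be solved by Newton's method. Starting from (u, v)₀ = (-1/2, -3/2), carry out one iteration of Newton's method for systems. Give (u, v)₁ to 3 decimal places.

(-0.559, -0.828)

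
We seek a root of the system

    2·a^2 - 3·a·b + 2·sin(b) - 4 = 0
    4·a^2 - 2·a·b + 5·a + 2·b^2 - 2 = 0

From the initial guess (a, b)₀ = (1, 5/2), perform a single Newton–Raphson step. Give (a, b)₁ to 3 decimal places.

(0.965, 0.723)

At (1, 5/2): F = (-8.30306, 14.500).
Jacobian J = [[4·a - 3·b, -3·a + 2·cos(b)], [8·a - 2·b + 5, -2·a + 4·b]].
At the point, J = [[-3.500, -4.60229], [8.000, 8.000]] (det J = 8.81830).
Solving J·Δ = −F gives Δ = (-0.035, -1.777).
Then the next iterate is (a, b)₁ = (0.965, 0.723).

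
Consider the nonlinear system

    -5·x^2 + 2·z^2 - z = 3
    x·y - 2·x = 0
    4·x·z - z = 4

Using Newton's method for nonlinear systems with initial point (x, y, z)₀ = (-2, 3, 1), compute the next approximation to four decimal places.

At (-2, 3, 1): F = (-22.0000, -2.0000, -13.0000).
Jacobian J = [[-10·x, 0, 4·z - 1], [y - 2, x, 0], [4·z, 0, 4·x - 1]].
At the point, J = [[20.0000, 0.0000, 3.0000], [1.0000, -2.0000, 0.0000], [4.0000, 0.0000, -9.0000]] (det J = 384.0000).
Solving J·Δ = −F gives Δ = (1.2344, -0.3828, -0.8958).
Then the next iterate is (x, y, z)₁ = (-0.7656, 2.6172, 0.1042).

(-0.7656, 2.6172, 0.1042)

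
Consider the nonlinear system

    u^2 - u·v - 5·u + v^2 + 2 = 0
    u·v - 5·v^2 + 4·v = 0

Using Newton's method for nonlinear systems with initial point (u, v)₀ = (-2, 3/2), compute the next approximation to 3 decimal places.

(-0.178, 1.076)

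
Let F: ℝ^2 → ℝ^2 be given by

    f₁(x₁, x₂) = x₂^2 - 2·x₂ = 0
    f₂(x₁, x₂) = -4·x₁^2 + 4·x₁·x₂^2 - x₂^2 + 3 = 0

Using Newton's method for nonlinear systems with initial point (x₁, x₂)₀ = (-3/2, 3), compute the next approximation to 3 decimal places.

At (-3/2, 3): F = (3.000, -69.000).
Jacobian J = [[0, 2·x₂ - 2], [-8·x₁ + 4·x₂^2, 8·x₁·x₂ - 2·x₂]].
At the point, J = [[0.000, 4.000], [48.000, -42.000]] (det J = -192.000).
Solving J·Δ = −F gives Δ = (0.781, -0.750).
Then the next iterate is (x₁, x₂)₁ = (-0.719, 2.250).

(-0.719, 2.250)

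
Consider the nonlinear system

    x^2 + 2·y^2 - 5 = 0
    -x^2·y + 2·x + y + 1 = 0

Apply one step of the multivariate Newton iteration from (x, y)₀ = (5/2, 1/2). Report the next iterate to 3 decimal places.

(1.869, 1.203)

At (5/2, 1/2): F = (1.750, 3.375).
Jacobian J = [[2·x, 4·y], [-2·x·y + 2, -x^2 + 1]].
At the point, J = [[5.000, 2.000], [-0.500, -5.250]] (det J = -25.250).
Solving J·Δ = −F gives Δ = (-0.631, 0.703).
Then the next iterate is (x, y)₁ = (1.869, 1.203).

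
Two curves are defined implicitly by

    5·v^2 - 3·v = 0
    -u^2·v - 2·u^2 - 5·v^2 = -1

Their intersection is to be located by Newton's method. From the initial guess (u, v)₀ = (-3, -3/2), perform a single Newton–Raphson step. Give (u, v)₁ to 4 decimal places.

At (-3, -3/2): F = (15.7500, -14.7500).
Jacobian J = [[0, 10·v - 3], [-2·u·v - 4·u, -u^2 - 10·v]].
At the point, J = [[0.0000, -18.0000], [3.0000, 6.0000]] (det J = 54.0000).
Solving J·Δ = −F gives Δ = (3.1667, 0.8750).
Then the next iterate is (u, v)₁ = (0.1667, -0.6250).

(0.1667, -0.6250)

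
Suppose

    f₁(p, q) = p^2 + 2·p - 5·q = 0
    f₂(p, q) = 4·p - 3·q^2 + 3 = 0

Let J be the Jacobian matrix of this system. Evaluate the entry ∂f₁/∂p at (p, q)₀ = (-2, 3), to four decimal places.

-2.0000

∂f₁/∂p = 2·p + 2.
At (-2, 3) this is -2.0000.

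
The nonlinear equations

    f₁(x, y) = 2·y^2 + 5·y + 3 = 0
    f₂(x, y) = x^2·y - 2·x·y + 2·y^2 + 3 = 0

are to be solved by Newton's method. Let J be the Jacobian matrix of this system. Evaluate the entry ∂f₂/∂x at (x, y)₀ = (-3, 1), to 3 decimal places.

-8.000

∂f₂/∂x = 2·x·y - 2·y.
At (-3, 1) this is -8.000.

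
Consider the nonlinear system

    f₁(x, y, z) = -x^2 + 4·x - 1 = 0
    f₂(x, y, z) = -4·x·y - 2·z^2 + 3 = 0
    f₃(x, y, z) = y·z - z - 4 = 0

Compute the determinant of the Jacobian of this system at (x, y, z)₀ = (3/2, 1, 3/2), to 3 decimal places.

J = [[-2·x + 4, 0, 0], [-4·y, -4·x, -4·z], [0, z, y - 1]].
At the point, J = [[1.000, 0.000, 0.000], [-4.000, -6.000, -6.000], [0.000, 1.500, 0.000]].
det J = 9.000.

9.000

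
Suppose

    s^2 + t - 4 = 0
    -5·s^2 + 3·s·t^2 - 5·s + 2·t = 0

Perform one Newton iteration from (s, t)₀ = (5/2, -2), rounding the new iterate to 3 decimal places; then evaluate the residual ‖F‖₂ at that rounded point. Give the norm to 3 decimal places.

4.412

At (5/2, -2): F = (0.250, -17.750).
Jacobian J = [[2·s, 1], [-10·s + 3·t^2 - 5, 6·s·t + 2]].
At the point, J = [[5.000, 1.000], [-18.000, -28.000]] (det J = -122.000).
Solving J·Δ = −F gives Δ = (0.088, -0.691).
Then the next iterate is (s, t)₁ = (2.588, -2.691).
Re-evaluating at (2.588, -2.691): F = (0.00674, 4.41214), so ‖F‖₂ = 4.412.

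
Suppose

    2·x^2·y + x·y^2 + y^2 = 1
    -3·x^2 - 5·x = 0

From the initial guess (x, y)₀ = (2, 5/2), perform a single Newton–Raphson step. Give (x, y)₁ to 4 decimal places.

(0.7059, 2.3357)

At (2, 5/2): F = (37.7500, -22.0000).
Jacobian J = [[4·x·y + y^2, 2·x^2 + 2·x·y + 2·y], [-6·x - 5, 0]].
At the point, J = [[26.2500, 23.0000], [-17.0000, 0.0000]] (det J = 391.0000).
Solving J·Δ = −F gives Δ = (-1.2941, -0.1643).
Then the next iterate is (x, y)₁ = (0.7059, 2.3357).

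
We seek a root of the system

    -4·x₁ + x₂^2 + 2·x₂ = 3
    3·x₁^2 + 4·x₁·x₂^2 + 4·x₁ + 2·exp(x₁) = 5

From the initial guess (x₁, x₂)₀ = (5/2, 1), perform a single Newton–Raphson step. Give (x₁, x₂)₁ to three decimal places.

(0.895, 1.895)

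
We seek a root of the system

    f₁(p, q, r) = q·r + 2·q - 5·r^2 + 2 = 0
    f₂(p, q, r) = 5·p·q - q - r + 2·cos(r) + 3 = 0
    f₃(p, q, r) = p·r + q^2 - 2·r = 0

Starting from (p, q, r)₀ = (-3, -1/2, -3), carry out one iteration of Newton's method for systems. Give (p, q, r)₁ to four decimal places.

(-0.4287, -0.2156, -1.5497)

At (-3, -1/2, -3): F = (-42.5000, 12.020015, 15.2500).
Jacobian J = [[0, r + 2, q - 10·r], [5·q, 5·p - 1, -2·sin(r) - 1], [r, 2·q, p - 2]].
At the point, J = [[0.0000, -1.0000, 29.5000], [-2.5000, -16.0000, -0.717760], [-3.0000, -1.0000, -5.0000]] (det J = -1331.903280).
Solving J·Δ = −F gives Δ = (2.5713, 0.2844, 1.4503).
Then the next iterate is (p, q, r)₁ = (-0.4287, -0.2156, -1.5497).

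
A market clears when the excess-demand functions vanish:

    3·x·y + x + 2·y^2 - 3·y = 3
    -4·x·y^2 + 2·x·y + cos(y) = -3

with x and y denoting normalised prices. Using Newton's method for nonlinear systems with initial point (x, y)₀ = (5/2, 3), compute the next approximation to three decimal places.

(-6.453, 6.547)

At (5/2, 3): F = (31.000, -72.98999).
Jacobian J = [[3·y + 1, 3·x + 4·y - 3], [-4·y^2 + 2·y, -8·x·y + 2·x - sin(y)]].
At the point, J = [[10.000, 16.500], [-30.000, -55.14112]] (det J = -56.41120).
Solving J·Δ = −F gives Δ = (-8.953, 3.547).
Then the next iterate is (x, y)₁ = (-6.453, 6.547).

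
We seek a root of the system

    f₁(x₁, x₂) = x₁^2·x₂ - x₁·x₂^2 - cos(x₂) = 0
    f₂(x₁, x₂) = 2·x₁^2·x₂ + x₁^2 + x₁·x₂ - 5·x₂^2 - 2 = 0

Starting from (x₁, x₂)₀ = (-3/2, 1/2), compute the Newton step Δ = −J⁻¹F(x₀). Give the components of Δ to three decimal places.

(0.126, -0.095)

At (-3/2, 1/2): F = (0.62242, 0.500).
Jacobian J = [[2·x₁·x₂ - x₂^2, x₁^2 - 2·x₁·x₂ + sin(x₂)], [4·x₁·x₂ + 2·x₁ + x₂, 2·x₁^2 + x₁ - 10·x₂]].
At the point, J = [[-1.750, 4.22943], [-5.500, -2.000]] (det J = 26.76184).
Solving J·Δ = −F gives Δ = (0.126, -0.095).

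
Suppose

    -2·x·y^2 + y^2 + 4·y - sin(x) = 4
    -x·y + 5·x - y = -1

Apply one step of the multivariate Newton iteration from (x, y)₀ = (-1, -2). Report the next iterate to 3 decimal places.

At (-1, -2): F = (0.84147, -4.000).
Jacobian J = [[-2·y^2 - cos(x), -4·x·y + 2·y + 4], [-y + 5, -x - 1]].
At the point, J = [[-8.54030, -8.000], [7.000, 0.000]] (det J = 56.000).
Solving J·Δ = −F gives Δ = (0.571, -0.505).
Then the next iterate is (x, y)₁ = (-0.429, -2.505).

(-0.429, -2.505)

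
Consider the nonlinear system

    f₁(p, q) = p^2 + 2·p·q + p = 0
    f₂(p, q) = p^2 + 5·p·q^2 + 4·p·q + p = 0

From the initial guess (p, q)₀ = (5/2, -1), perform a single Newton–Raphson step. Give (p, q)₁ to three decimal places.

(1.316, -0.803)

At (5/2, -1): F = (3.750, 11.250).
Jacobian J = [[2·p + 2·q + 1, 2·p], [2·p + 5·q^2 + 4·q + 1, 10·p·q + 4·p]].
At the point, J = [[4.000, 5.000], [7.000, -15.000]] (det J = -95.000).
Solving J·Δ = −F gives Δ = (-1.184, 0.197).
Then the next iterate is (p, q)₁ = (1.316, -0.803).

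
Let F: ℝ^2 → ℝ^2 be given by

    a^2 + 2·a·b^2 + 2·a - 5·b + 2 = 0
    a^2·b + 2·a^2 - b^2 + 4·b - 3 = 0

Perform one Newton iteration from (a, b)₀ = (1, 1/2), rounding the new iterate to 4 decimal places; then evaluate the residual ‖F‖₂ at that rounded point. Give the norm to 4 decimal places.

At (1, 1/2): F = (3.0000, 1.2500).
Jacobian J = [[2·a + 2·b^2 + 2, 4·a·b - 5], [2·a·b + 4·a, a^2 - 2·b + 4]].
At the point, J = [[4.5000, -3.0000], [5.0000, 4.0000]] (det J = 33.0000).
Solving J·Δ = −F gives Δ = (-0.4773, 0.2841).
Then the next iterate is (a, b)₁ = (0.5227, 0.7841).
Re-evaluating at (0.5227, 0.7841): F = (0.040841, 0.282246), so ‖F‖₂ = 0.2852.

0.2852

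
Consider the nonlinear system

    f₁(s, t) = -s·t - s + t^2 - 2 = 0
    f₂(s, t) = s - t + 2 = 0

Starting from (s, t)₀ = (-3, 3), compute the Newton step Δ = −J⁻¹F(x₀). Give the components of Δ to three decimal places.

(3.400, -0.600)

At (-3, 3): F = (19.000, -4.000).
Jacobian J = [[-t - 1, -s + 2·t], [1, -1]].
At the point, J = [[-4.000, 9.000], [1.000, -1.000]] (det J = -5.000).
Solving J·Δ = −F gives Δ = (3.400, -0.600).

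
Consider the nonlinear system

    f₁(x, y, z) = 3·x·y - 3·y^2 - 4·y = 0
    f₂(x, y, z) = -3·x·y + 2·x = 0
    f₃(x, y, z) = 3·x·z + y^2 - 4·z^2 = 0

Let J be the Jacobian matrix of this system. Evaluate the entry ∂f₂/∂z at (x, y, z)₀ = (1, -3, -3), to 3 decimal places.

∂f₂/∂z = 0.
At (1, -3, -3) this is 0.000.

0.000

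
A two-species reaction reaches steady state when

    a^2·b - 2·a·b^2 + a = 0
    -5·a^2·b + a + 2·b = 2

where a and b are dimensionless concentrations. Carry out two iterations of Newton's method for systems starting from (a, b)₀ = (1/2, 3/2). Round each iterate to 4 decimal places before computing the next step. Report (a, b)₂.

At (1/2, 3/2): F = (-1.3750, -0.3750).
Jacobian J = [[2·a·b - 2·b^2 + 1, a^2 - 4·a·b], [-10·a·b + 1, -5·a^2 + 2]].
At the point, J = [[-2.0000, -2.7500], [-6.5000, 0.7500]] (det J = -19.3750).
Solving J·Δ = −F gives Δ = (-0.1065, -0.4226).
Then the next iterate is (a, b)₁ = (0.3935, 1.0774).
Round to (0.3935, 1.0774) and repeat: F = (-0.353215, -0.285835), J = [[-0.473668, -1.540985], [-3.239569, 1.225789]].
Δ = (-0.1567, -0.1810), so (a, b)₂ = (0.2368, 0.8964).

(0.2368, 0.8964)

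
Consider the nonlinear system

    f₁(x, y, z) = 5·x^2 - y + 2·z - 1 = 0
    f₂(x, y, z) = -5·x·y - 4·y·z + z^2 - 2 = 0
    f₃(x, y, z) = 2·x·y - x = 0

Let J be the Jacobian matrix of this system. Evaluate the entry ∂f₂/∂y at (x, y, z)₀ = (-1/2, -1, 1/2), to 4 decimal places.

∂f₂/∂y = -5·x - 4·z.
At (-1/2, -1, 1/2) this is 0.5000.

0.5000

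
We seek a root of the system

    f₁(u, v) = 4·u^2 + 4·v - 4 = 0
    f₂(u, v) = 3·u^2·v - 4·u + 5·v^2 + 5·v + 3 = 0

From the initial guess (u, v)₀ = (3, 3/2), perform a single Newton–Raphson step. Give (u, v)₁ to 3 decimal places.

(1.470, 1.180)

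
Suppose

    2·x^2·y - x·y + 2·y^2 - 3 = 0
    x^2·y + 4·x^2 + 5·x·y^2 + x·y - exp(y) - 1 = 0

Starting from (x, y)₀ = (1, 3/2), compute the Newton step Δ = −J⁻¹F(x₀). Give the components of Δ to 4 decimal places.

(-0.4715, -0.1255)

At (1, 3/2): F = (3.0000, 12.768311).
Jacobian J = [[4·x·y - y, 2·x^2 - x + 4·y], [2·x·y + 8·x + 5·y^2 + y, x^2 + 10·x·y + x - exp(y)]].
At the point, J = [[4.5000, 7.0000], [23.7500, 12.518311]] (det J = -109.917601).
Solving J·Δ = −F gives Δ = (-0.4715, -0.1255).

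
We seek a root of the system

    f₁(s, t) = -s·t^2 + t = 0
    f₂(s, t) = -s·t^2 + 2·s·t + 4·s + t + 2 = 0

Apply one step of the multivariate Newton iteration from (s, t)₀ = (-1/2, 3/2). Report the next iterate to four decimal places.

At (-1/2, 3/2): F = (2.6250, 1.1250).
Jacobian J = [[-t^2, -2·s·t + 1], [-t^2 + 2·t + 4, -2·s·t + 2·s + 1]].
At the point, J = [[-2.2500, 2.5000], [4.7500, 1.5000]] (det J = -15.2500).
Solving J·Δ = −F gives Δ = (0.0738, -0.9836).
Then the next iterate is (s, t)₁ = (-0.4262, 0.5164).

(-0.4262, 0.5164)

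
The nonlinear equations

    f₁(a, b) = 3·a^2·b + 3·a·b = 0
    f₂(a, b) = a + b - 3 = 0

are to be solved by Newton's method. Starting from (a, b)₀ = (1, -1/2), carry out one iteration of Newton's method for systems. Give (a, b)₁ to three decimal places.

(2.143, 0.857)

At (1, -1/2): F = (-3.000, -2.500).
Jacobian J = [[6·a·b + 3·b, 3·a^2 + 3·a], [1, 1]].
At the point, J = [[-4.500, 6.000], [1.000, 1.000]] (det J = -10.500).
Solving J·Δ = −F gives Δ = (1.143, 1.357).
Then the next iterate is (a, b)₁ = (2.143, 0.857).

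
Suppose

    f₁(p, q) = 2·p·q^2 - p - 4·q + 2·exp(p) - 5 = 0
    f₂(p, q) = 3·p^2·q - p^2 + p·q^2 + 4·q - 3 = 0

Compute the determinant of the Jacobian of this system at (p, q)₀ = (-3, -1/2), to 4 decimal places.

-44.1145

J = [[2·q^2 + 2·exp(p) - 1, 4·p·q - 4], [6·p·q - 2·p + q^2, 3·p^2 + 2·p·q + 4]].
At the point, J = [[-0.400426, 2.0000], [15.2500, 34.0000]].
det J = -44.1145.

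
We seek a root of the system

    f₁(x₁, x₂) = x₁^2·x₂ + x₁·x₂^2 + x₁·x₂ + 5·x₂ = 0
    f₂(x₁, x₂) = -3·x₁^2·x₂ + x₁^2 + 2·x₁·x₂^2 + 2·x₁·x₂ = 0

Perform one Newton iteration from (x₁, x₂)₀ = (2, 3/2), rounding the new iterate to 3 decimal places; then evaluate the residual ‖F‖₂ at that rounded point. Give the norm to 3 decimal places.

5.218

At (2, 3/2): F = (21.000, 1.000).
Jacobian J = [[2·x₁·x₂ + x₂^2 + x₂, x₁^2 + 2·x₁·x₂ + x₁ + 5], [-6·x₁·x₂ + 2·x₁ + 2·x₂^2 + 2·x₂, -3·x₁^2 + 4·x₁·x₂ + 2·x₁]].
At the point, J = [[9.750, 17.000], [-6.500, 4.000]] (det J = 149.500).
Solving J·Δ = −F gives Δ = (-0.448, -0.978).
Then the next iterate is (x₁, x₂)₁ = (1.552, 0.522).
Re-evaluating at (1.552, 0.522): F = (5.10038, 1.10275), so ‖F‖₂ = 5.218.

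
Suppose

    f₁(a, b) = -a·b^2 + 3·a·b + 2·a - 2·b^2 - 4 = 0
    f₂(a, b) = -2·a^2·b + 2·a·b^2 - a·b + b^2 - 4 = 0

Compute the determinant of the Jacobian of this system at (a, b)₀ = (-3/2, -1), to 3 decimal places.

-12.500

J = [[-b^2 + 3·b + 2, -2·a·b + 3·a - 4·b], [-4·a·b + 2·b^2 - b, -2·a^2 + 4·a·b - a + 2·b]].
At the point, J = [[-2.000, -3.500], [-3.000, 1.000]].
det J = -12.500.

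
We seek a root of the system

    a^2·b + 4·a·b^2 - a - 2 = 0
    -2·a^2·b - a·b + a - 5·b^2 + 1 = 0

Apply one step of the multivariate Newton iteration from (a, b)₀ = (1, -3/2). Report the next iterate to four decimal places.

At (1, -3/2): F = (4.5000, -4.7500).
Jacobian J = [[2·a·b + 4·b^2 - 1, a^2 + 8·a·b], [-4·a·b - b + 1, -2·a^2 - a - 10·b]].
At the point, J = [[5.0000, -11.0000], [8.5000, 12.0000]] (det J = 153.5000).
Solving J·Δ = −F gives Δ = (-0.0114, 0.4039).
Then the next iterate is (a, b)₁ = (0.9886, -1.0961).

(0.9886, -1.0961)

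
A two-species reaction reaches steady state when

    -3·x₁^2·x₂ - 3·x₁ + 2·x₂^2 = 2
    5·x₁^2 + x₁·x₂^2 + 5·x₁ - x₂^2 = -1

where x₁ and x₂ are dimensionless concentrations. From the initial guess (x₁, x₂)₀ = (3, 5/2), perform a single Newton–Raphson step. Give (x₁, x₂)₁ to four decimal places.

(0.3356, 6.1407)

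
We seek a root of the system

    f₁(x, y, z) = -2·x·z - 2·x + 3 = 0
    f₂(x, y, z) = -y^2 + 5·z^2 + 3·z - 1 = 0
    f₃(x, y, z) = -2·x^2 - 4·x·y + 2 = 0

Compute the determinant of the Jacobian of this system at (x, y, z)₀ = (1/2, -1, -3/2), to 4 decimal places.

-20.0000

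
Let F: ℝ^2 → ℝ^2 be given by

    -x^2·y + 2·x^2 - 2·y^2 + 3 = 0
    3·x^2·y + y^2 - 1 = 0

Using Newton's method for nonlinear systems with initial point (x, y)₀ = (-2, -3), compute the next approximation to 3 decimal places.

At (-2, -3): F = (5.000, -28.000).
Jacobian J = [[-2·x·y + 4·x, -x^2 - 4·y], [6·x·y, 3·x^2 + 2·y]].
At the point, J = [[-20.000, 8.000], [36.000, 6.000]] (det J = -408.000).
Solving J·Δ = −F gives Δ = (0.623, 0.931).
Then the next iterate is (x, y)₁ = (-1.377, -2.069).

(-1.377, -2.069)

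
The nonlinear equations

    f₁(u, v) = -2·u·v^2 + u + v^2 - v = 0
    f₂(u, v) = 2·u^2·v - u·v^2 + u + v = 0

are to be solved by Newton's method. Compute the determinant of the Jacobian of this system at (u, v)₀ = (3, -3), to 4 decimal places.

J = [[-2·v^2 + 1, -4·u·v + 2·v - 1], [4·u·v - v^2 + 1, 2·u^2 - 2·u·v + 1]].
At the point, J = [[-17.0000, 29.0000], [-44.0000, 37.0000]].
det J = 647.0000.

647.0000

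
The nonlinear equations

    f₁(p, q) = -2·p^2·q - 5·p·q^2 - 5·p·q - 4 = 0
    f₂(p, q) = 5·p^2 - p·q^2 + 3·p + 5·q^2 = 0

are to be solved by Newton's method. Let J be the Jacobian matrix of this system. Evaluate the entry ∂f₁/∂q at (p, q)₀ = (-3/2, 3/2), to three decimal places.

∂f₁/∂q = -2·p^2 - 10·p·q - 5·p.
At (-3/2, 3/2) this is 25.500.

25.500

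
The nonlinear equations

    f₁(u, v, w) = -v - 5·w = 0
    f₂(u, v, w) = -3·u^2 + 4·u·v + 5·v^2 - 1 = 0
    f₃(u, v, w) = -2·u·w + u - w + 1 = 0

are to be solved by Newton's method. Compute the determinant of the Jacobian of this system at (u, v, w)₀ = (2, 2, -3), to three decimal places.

1000.000

J = [[0, -1, -5], [-6·u + 4·v, 4·u + 10·v, 0], [-2·w + 1, 0, -2·u - 1]].
At the point, J = [[0.000, -1.000, -5.000], [-4.000, 28.000, 0.000], [7.000, 0.000, -5.000]].
det J = 1000.000.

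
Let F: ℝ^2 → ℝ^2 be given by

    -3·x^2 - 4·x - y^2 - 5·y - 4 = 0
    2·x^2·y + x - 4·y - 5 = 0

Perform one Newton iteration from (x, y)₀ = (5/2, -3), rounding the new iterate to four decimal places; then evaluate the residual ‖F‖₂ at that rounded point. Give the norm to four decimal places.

At (5/2, -3): F = (-26.7500, -28.0000).
Jacobian J = [[-6·x - 4, -2·y - 5], [4·x·y + 1, 2·x^2 - 4]].
At the point, J = [[-19.0000, 1.0000], [-29.0000, 8.5000]] (det J = -132.5000).
Solving J·Δ = −F gives Δ = (-1.5047, -1.8396).
Then the next iterate is (x, y)₁ = (0.9953, -4.8396).
Re-evaluating at (0.9953, -4.8396): F = (-10.176794, 5.765271), so ‖F‖₂ = 11.6964.

11.6964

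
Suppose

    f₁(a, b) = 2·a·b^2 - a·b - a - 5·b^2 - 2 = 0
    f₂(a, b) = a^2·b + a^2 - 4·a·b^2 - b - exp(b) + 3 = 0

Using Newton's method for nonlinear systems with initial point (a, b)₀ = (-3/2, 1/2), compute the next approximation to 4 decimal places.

(-0.8369, 0.1288)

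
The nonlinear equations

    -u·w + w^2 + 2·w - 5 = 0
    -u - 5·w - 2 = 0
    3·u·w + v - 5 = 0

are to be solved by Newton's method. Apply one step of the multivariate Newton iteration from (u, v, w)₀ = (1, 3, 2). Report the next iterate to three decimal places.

At (1, 3, 2): F = (1.000, -13.000, 4.000).
Jacobian J = [[-w, 0, -u + 2·w + 2], [-1, 0, -5], [3·w, 1, 3·u]].
At the point, J = [[-2.000, 0.000, 5.000], [-1.000, 0.000, -5.000], [6.000, 1.000, 3.000]] (det J = -15.000).
Solving J·Δ = −F gives Δ = (-4.000, 25.400, -1.800).
Then the next iterate is (u, v, w)₁ = (-3.000, 28.400, 0.200).

(-3.000, 28.400, 0.200)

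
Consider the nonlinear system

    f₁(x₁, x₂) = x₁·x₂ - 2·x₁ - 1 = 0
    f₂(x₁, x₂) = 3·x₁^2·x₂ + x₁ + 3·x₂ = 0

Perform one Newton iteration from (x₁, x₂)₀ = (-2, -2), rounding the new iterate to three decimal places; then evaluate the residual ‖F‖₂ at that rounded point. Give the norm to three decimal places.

At (-2, -2): F = (7.000, -32.000).
Jacobian J = [[x₂ - 2, x₁], [6·x₁·x₂ + 1, 3·x₁^2 + 3]].
At the point, J = [[-4.000, -2.000], [25.000, 15.000]] (det J = -10.000).
Solving J·Δ = −F gives Δ = (4.100, -4.700).
Then the next iterate is (x₁, x₂)₁ = (2.100, -6.700).
Re-evaluating at (2.100, -6.700): F = (-19.270, -106.641), so ‖F‖₂ = 108.368.

108.368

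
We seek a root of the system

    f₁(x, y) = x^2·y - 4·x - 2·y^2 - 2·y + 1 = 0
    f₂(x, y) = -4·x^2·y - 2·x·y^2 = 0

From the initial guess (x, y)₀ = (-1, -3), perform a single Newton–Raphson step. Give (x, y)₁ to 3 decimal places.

At (-1, -3): F = (-10.000, 30.000).
Jacobian J = [[2·x·y - 4, x^2 - 4·y - 2], [-8·x·y - 2·y^2, -4·x^2 - 4·x·y]].
At the point, J = [[2.000, 11.000], [-42.000, -16.000]] (det J = 430.000).
Solving J·Δ = −F gives Δ = (0.395, 0.837).
Then the next iterate is (x, y)₁ = (-0.605, -2.163).

(-0.605, -2.163)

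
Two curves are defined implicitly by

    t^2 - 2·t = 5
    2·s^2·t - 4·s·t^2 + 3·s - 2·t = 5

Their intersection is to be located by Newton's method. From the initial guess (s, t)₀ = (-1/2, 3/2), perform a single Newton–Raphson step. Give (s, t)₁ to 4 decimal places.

At (-1/2, 3/2): F = (-5.7500, -4.2500).
Jacobian J = [[0, 2·t - 2], [4·s·t - 4·t^2 + 3, 2·s^2 - 8·s·t - 2]].
At the point, J = [[0.0000, 1.0000], [-9.0000, 4.5000]] (det J = 9.0000).
Solving J·Δ = −F gives Δ = (2.4028, 5.7500).
Then the next iterate is (s, t)₁ = (1.9028, 7.2500).

(1.9028, 7.2500)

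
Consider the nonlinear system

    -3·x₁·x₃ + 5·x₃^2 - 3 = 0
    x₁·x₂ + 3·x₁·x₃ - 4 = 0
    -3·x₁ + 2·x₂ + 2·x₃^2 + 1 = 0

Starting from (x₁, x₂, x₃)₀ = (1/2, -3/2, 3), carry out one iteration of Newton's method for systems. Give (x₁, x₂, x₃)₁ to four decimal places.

(0.7445, -0.9518, 1.7614)

At (1/2, -3/2, 3): F = (37.5000, -0.2500, 14.5000).
Jacobian J = [[-3·x₃, 0, -3·x₁ + 10·x₃], [x₂ + 3·x₃, x₁, 3·x₁], [-3, 2, 4·x₃]].
At the point, J = [[-9.0000, 0.0000, 28.5000], [7.5000, 0.5000, 1.5000], [-3.0000, 2.0000, 12.0000]] (det J = 443.2500).
Solving J·Δ = −F gives Δ = (0.2445, 0.5482, -1.2386).
Then the next iterate is (x₁, x₂, x₃)₁ = (0.7445, -0.9518, 1.7614).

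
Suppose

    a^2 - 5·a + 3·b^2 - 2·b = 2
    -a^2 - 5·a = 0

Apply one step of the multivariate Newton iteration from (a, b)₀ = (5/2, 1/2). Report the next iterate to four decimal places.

(0.6250, 9.0000)

At (5/2, 1/2): F = (-8.5000, -18.7500).
Jacobian J = [[2·a - 5, 6·b - 2], [-2·a - 5, 0]].
At the point, J = [[0.0000, 1.0000], [-10.0000, 0.0000]] (det J = 10.0000).
Solving J·Δ = −F gives Δ = (-1.8750, 8.5000).
Then the next iterate is (a, b)₁ = (0.6250, 9.0000).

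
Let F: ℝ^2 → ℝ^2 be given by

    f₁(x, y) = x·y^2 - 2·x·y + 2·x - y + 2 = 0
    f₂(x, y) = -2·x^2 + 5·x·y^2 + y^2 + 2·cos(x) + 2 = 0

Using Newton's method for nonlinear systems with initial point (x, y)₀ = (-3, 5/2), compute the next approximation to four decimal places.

(-1.3770, 2.0025)

At (-3, 5/2): F = (-10.2500, -105.479985).
Jacobian J = [[y^2 - 2·y + 2, 2·x·y - 2·x - 1], [-4·x + 5·y^2 - 2·sin(x), 10·x·y + 2·y]].
At the point, J = [[3.2500, -10.0000], [43.532240, -70.0000]] (det J = 207.822400).
Solving J·Δ = −F gives Δ = (1.6230, -0.4975).
Then the next iterate is (x, y)₁ = (-1.3770, 2.0025).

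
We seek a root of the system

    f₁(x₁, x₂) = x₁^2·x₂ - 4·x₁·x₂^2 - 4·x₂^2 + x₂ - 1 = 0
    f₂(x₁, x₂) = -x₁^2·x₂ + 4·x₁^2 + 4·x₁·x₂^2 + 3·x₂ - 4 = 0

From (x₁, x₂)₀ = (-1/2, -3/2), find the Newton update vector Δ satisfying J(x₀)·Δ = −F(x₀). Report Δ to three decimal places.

(0.217, 1.242)

At (-1/2, -3/2): F = (-7.375, -11.625).
Jacobian J = [[2·x₁·x₂ - 4·x₂^2, x₁^2 - 8·x₁·x₂ - 8·x₂ + 1], [-2·x₁·x₂ + 8·x₁ + 4·x₂^2, -x₁^2 + 8·x₁·x₂ + 3]].
At the point, J = [[-7.500, 7.250], [3.500, 8.750]] (det J = -91.000).
Solving J·Δ = −F gives Δ = (0.217, 1.242).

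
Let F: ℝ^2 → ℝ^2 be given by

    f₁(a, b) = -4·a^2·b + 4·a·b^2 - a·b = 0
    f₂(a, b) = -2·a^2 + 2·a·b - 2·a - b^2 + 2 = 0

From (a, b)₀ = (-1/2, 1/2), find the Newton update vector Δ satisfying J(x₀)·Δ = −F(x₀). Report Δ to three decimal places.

(2.350, 2.050)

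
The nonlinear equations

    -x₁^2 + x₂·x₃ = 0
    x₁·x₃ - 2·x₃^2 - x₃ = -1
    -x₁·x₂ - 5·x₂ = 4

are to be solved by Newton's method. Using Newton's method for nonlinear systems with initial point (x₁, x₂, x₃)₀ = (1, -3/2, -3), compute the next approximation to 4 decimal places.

At (1, -3/2, -3): F = (3.5000, -17.0000, 5.0000).
Jacobian J = [[-2·x₁, x₃, x₂], [x₃, 0, x₁ - 4·x₃ - 1], [-x₂, -x₁ - 5, 0]].
At the point, J = [[-2.0000, -3.0000, -1.5000], [-3.0000, 0.0000, 12.0000], [1.5000, -6.0000, 0.0000]] (det J = -225.0000).
Solving J·Δ = −F gives Δ = (-0.3600, 0.7433, 1.3267).
Then the next iterate is (x₁, x₂, x₃)₁ = (0.6400, -0.7567, -1.6733).

(0.6400, -0.7567, -1.6733)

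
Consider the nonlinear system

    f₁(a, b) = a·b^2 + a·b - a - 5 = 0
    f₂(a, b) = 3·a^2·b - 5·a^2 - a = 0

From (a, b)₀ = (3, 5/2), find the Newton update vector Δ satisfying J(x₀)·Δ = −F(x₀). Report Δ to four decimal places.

At (3, 5/2): F = (18.2500, 19.5000).
Jacobian J = [[b^2 + b - 1, 2·a·b + a], [6·a·b - 10·a - 1, 3·a^2]].
At the point, J = [[7.7500, 18.0000], [14.0000, 27.0000]] (det J = -42.7500).
Solving J·Δ = −F gives Δ = (3.3158, -2.4415).

(3.3158, -2.4415)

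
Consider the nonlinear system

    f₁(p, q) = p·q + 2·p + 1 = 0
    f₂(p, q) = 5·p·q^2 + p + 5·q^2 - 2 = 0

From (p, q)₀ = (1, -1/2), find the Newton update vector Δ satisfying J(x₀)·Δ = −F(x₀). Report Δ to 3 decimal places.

At (1, -1/2): F = (2.500, 1.500).
Jacobian J = [[q + 2, p], [5·q^2 + 1, 10·p·q + 10·q]].
At the point, J = [[1.500, 1.000], [2.250, -10.000]] (det J = -17.250).
Solving J·Δ = −F gives Δ = (-1.536, -0.196).

(-1.536, -0.196)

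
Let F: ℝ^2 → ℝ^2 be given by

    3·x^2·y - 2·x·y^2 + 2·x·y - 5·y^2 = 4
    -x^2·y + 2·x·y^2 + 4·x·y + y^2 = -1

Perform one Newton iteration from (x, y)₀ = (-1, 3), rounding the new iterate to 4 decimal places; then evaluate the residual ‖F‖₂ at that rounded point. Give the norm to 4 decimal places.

At (-1, 3): F = (-28.0000, -23.0000).
Jacobian J = [[6·x·y - 2·y^2 + 2·y, 3·x^2 - 4·x·y + 2·x - 10·y], [-2·x·y + 2·y^2 + 4·y, -x^2 + 4·x·y + 4·x + 2·y]].
At the point, J = [[-30.0000, -17.0000], [36.0000, -11.0000]] (det J = 942.0000).
Solving J·Δ = −F gives Δ = (0.0881, -1.8025).
Then the next iterate is (x, y)₁ = (-0.9119, 1.1975).
Re-evaluating at (-0.9119, 1.1975): F = (-7.751306, -5.545130), so ‖F‖₂ = 9.5305.

9.5305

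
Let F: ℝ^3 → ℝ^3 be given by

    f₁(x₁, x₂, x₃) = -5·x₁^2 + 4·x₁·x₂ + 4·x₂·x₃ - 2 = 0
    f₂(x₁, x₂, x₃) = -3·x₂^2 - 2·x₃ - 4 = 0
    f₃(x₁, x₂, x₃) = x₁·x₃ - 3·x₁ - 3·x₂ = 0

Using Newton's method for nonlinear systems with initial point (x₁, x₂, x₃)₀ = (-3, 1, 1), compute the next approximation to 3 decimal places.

(-2.341, -1.530, 4.091)

At (-3, 1, 1): F = (-55.000, -9.000, 3.000).
Jacobian J = [[-10·x₁ + 4·x₂, 4·x₁ + 4·x₃, 4·x₂], [0, -6·x₂, -2], [x₃ - 3, -3, x₁]].
At the point, J = [[34.000, -8.000, 4.000], [0.000, -6.000, -2.000], [-2.000, -3.000, -3.000]] (det J = 328.000).
Solving J·Δ = −F gives Δ = (0.659, -2.530, 3.091).
Then the next iterate is (x₁, x₂, x₃)₁ = (-2.341, -1.530, 4.091).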